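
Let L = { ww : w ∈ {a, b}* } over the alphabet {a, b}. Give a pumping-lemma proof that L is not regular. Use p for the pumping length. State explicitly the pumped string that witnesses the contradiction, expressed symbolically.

a^{p+k} b^p a^p b^p

Assume L is regular; let p be its pumping constant.
Take w = a^p b^p a^p b^p = uu where u = a^pb^p; then w ∈ L and |w| = 4p ≥ p.
Write w = xyz as guaranteed by the lemma, with |xy| ≤ p and |y| ≥ 1.
Since the first p symbols of w are all a's and |xy| ≤ p, y lies entirely in the leading a-block: y = a^k for some k with 1 ≤ k ≤ p.
Pump with i = 2: xy^2z = a^{p+k} b^p a^p b^p, of length 4p+k. Suppose this equals vv. The string starts with a and ends with b, so v does too; thus the boundary between the two copies of v is a b→a transition. There is exactly one such transition, at position 2p+k, so |v| = 2p+k and |vv| = 4p+2k ≠ 4p+k since k ≥ 1. So xy^2z ∉ L.
Contradiction. Therefore L is not regular.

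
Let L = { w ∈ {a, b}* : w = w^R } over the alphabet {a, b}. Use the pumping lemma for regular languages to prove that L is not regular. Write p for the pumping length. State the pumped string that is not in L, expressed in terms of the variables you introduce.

Suppose for contradiction that L is regular, and let p be the pumping length.
Take w = a^p b a^p, a palindrome of length 2p+1 ≥ p.
The pumping lemma gives a decomposition w = xyz where |xy| ≤ p and |y| ≥ 1.
Since the first p symbols of w are all a's and |xy| ≤ p, y lies entirely in the leading a-block: y = a^k for some k with 1 ≤ k ≤ p.
Pump with i = 2: xy^2z = a^{p+k} b a^p. Its reverse is a^p b a^{p+k}, which differs from xy^2z since k ≥ 1. So xy^2z is not a palindrome and xy^2z ∉ L.
This contradicts the pumping lemma, so L is not regular.

a^{p+k} b a^p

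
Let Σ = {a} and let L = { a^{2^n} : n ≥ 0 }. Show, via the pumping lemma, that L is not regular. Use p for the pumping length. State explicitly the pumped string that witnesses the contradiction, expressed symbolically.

Assume L is regular; let p be its pumping constant.
Take w = a^{2^p} ∈ L with |w| = 2^p ≥ p.
By the pumping lemma, w = xyz with |xy| ≤ p and |y| ≥ 1.
Then y = a^k for some k with 1 ≤ k ≤ p.
Pump with i = 2: xy^2z = a^{2^p+k}. Since 1 ≤ k ≤ p < 2^p, we have 2^p < 2^p+k < 2^{p+1}, so 2^p+k is not a power of 2. So xy^2z ∉ L.
Contradiction. Therefore L is not regular.

a^{2^p+k}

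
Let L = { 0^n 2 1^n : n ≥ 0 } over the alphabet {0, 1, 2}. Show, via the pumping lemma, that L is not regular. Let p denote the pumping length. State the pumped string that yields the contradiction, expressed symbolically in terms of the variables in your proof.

Toward a contradiction, assume L is regular with pumping length p.
Take w = 0^p 2 1^p ∈ L with |w| = 2p+1 ≥ p.
Write w = xyz as guaranteed by the lemma, with |xy| ≤ p and |y| ≥ 1.
Since the first p symbols of w are all 0's and |xy| ≤ p, y lies entirely in the leading 0-block: y = 0^k for some k with 1 ≤ k ≤ p.
Pump with i = 2: xy^2z = 0^{p+k} 2 1^p, which would require p+k = p. But k ≥ 1, so xy^2z ∉ L.
This is a contradiction; hence L is not regular.

0^{p+k} 2 1^p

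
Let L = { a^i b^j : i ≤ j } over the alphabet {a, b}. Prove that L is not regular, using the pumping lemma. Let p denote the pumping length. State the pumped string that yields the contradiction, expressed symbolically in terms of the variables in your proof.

Assume L is regular; let p be its pumping constant.
Choose w = a^p b^p ∈ L, with |w| = 2p ≥ p.
Write w = xyz as guaranteed by the lemma, with |xy| ≤ p and y is nonempty.
The first p characters of w are a's, so xy (and hence y) consists only of a's. Write y = a^k, 1 ≤ k ≤ p.
Consider xy^2z = a^{p+k} b^p. Since k ≥ 1, the a-count p+k exceeds the b-count p, so i ≤ j fails; thus xy^2z ∉ L.
Contradiction. Therefore L is not regular.

a^{p+k} b^p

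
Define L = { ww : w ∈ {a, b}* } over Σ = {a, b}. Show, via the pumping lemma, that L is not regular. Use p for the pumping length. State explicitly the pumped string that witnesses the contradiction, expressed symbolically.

Toward a contradiction, assume L is regular with pumping length p.
Take w = a^p b^p a^p b^p = uu where u = a^pb^p; then w ∈ L and |w| = 4p ≥ p.
By the pumping lemma, w = xyz with |xy| ≤ p and y is nonempty.
Because |xy| ≤ p and w begins with p copies of a, we have y = a^k with 1 ≤ k ≤ p.
Pump with i = 2: xy^2z = a^{p+k} b^p a^p b^p, of length 4p+k. Suppose this equals vv. The string starts with a and ends with b, so v does too; thus the boundary between the two copies of v is a b→a transition. There is exactly one such transition, at position 2p+k, so |v| = 2p+k and |vv| = 4p+2k ≠ 4p+k since k ≥ 1. So xy^2z ∉ L.
Contradiction. Therefore L is not regular.

a^{p+k} b^p a^p b^p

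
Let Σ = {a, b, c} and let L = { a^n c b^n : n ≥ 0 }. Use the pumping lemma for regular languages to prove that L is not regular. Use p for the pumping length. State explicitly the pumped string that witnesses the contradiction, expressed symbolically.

a^{p+k} c b^p

Assume L is regular. Let p be the pumping length given by the pumping lemma.
Take w = a^p c b^p ∈ L with |w| = 2p+1 ≥ p.
Write w = xyz as guaranteed by the lemma, with |xy| ≤ p and |y| ≥ 1.
Because |xy| ≤ p and w begins with p copies of a, we have y = a^k with 1 ≤ k ≤ p.
Pump with i = 2: xy^2z = a^{p+k} c b^p, which would require p+k = p. But k ≥ 1, so xy^2z ∉ L.
Contradiction. Therefore L is not regular.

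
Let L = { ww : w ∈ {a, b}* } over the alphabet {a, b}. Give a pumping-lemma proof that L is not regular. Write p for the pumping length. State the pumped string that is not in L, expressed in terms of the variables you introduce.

Suppose for contradiction that L is regular, and let p be the pumping length.
Take w = a^p b^p a^p b^p = uu where u = a^pb^p; then w ∈ L and |w| = 4p ≥ p.
Write w = xyz as guaranteed by the lemma, with |xy| ≤ p and |y| ≥ 1.
Because |xy| ≤ p and w begins with p copies of a, we have y = a^k with 1 ≤ k ≤ p.
Pump with i = 2: xy^2z = a^{p+k} b^p a^p b^p, of length 4p+k. Suppose this equals vv. The string starts with a and ends with b, so v does too; thus the boundary between the two copies of v is a b→a transition. There is exactly one such transition, at position 2p+k, so |v| = 2p+k and |vv| = 4p+2k ≠ 4p+k since k ≥ 1. So xy^2z ∉ L.
Contradiction. Therefore L is not regular.

a^{p+k} b^p a^p b^p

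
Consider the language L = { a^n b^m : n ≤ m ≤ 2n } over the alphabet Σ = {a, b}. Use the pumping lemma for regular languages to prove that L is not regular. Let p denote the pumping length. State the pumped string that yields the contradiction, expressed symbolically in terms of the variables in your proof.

Assume L is regular. Let p be the pumping length given by the pumping lemma.
Take w = a^p b^p ∈ L (since p ≤ p ≤ 2p), with |w| = 2p ≥ p.
By the pumping lemma, w = xyz with |xy| ≤ p and |y| ≥ 1.
Since the first p symbols of w are all a's and |xy| ≤ p, y lies entirely in the leading a-block: y = a^k for some k with 1 ≤ k ≤ p.
Pump with i = 2: xy^2z = a^{p+k} b^p. Now n = p+k > p = m, so the condition n ≤ m fails. Thus xy^2z ∉ L.
Contradiction. Therefore L is not regular.

a^{p+k} b^p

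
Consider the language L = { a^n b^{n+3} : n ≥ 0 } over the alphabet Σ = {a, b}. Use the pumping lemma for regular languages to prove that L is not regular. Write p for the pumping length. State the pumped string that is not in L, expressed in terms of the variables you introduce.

Suppose for contradiction that L is regular, and let p be the pumping length.
Take w = a^p b^{p+3}. Then w ∈ L and |w| = 2p+3 ≥ p.
The pumping lemma gives a decomposition w = xyz where |xy| ≤ p and y is nonempty.
The first p characters of w are a's, so xy (and hence y) consists only of a's. Write y = a^k, 1 ≤ k ≤ p.
Pump with i = 2: xy^2z = a^{p+k} b^{p+3}. For this to lie in L we would need p+3 = (p+k)+3, which forces k = 0. But k ≥ 1, so xy^2z ∉ L.
Contradiction. Therefore L is not regular.

a^{p+k} b^{p+3}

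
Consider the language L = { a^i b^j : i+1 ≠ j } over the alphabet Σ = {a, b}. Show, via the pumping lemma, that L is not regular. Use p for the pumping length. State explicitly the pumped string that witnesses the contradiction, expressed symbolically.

a^{p+p!} b^{p+p!+1}

Suppose for contradiction that L is regular, and let p be the pumping length.
Choose w = a^p b^{p+p!+1}. Since p ≠ (p+p!+1)-1 = p+p!, w ∈ L; and |w| ≥ p.
By the pumping lemma, w = xyz with |xy| ≤ p and y is nonempty.
The first p characters of w are a's, so xy (and hence y) consists only of a's. Write y = a^k, 1 ≤ k ≤ p.
Since 1 ≤ k ≤ p, k divides p!; set t = 1 + p!/k. Then xy^t z has p + (p!/k)·k = p + p! copies of a. Now the a-count is p+p! and (b-count)-1 = (p+p!+1)-1 = p+p!, so i+1 ≠ j fails. So xy^t z = a^{p+p!} b^{p+p!+1} ∉ L.
This is a contradiction; hence L is not regular.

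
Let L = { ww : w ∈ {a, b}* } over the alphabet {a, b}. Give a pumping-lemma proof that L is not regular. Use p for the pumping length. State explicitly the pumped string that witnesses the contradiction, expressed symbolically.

a^{p+k} b^p a^p b^p

Suppose for contradiction that L is regular, and let p be the pumping length.
Take w = a^p b^p a^p b^p = uu where u = a^pb^p; then w ∈ L and |w| = 4p ≥ p.
Write w = xyz as guaranteed by the lemma, with |xy| ≤ p and |y| ≥ 1.
The first p characters of w are a's, so xy (and hence y) consists only of a's. Write y = a^k, 1 ≤ k ≤ p.
Pump with i = 2: xy^2z = a^{p+k} b^p a^p b^p, of length 4p+k. Suppose this equals vv. The string starts with a and ends with b, so v does too; thus the boundary between the two copies of v is a b→a transition. There is exactly one such transition, at position 2p+k, so |v| = 2p+k and |vv| = 4p+2k ≠ 4p+k since k ≥ 1. So xy^2z ∉ L.
This contradicts the pumping lemma, so L is not regular.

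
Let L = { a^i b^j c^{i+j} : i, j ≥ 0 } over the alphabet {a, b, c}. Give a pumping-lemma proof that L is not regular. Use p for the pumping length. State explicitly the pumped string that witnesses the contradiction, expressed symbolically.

Toward a contradiction, assume L is regular with pumping length p.
Take w = a^p b^p c^{2p} ∈ L (with i=j=p, i+j=2p), |w| = 4p ≥ p.
The pumping lemma gives a decomposition w = xyz where |xy| ≤ p and |y| ≥ 1.
Because |xy| ≤ p and w begins with p copies of a, we have y = a^k with 1 ≤ k ≤ p.
Consider xy^2z = a^{p+k} b^p c^{2p}. Now the a- and b-counts sum to 2p+k, but the c-count is 2p ≠ 2p+k. So xy^2z ∉ L.
This is a contradiction; hence L is not regular.

a^{p+k} b^p c^{2p}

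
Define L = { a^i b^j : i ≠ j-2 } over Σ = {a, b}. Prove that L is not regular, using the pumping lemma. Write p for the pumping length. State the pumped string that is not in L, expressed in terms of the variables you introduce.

Suppose for contradiction that L is regular, and let p be the pumping length.
Choose w = a^p b^{p+p!+2}. Since p ≠ (p+p!+2)-2 = p+p!, w ∈ L; and |w| ≥ p.
The pumping lemma gives a decomposition w = xyz where |xy| ≤ p and |y| ≥ 1.
Since the first p symbols of w are all a's and |xy| ≤ p, y lies entirely in the leading a-block: y = a^k for some k with 1 ≤ k ≤ p.
Since 1 ≤ k ≤ p, k divides p!; set t = 1 + p!/k. Then xy^t z has p + (p!/k)·k = p + p! copies of a. Now the a-count is p+p! and (b-count)-2 = (p+p!+2)-2 = p+p!, so i ≠ j-2 fails. So xy^t z = a^{p+p!} b^{p+p!+2} ∉ L.
This contradicts the pumping lemma, so L is not regular.

a^{p+p!} b^{p+p!+2}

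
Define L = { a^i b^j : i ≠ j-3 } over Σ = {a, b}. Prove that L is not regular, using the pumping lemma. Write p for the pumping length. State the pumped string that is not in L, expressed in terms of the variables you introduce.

a^{p+p!} b^{p+p!+3}

Assume L is regular. Let p be the pumping length given by the pumping lemma.
Choose w = a^p b^{p+p!+3}. Since p ≠ (p+p!+3)-3 = p+p!, w ∈ L; and |w| ≥ p.
The pumping lemma gives a decomposition w = xyz where |xy| ≤ p and |y| ≥ 1.
The first p characters of w are a's, so xy (and hence y) consists only of a's. Write y = a^k, 1 ≤ k ≤ p.
Since 1 ≤ k ≤ p, k divides p!; set t = 1 + p!/k. Then xy^t z has p + (p!/k)·k = p + p! copies of a. Now the a-count is p+p! and (b-count)-3 = (p+p!+3)-3 = p+p!, so i ≠ j-3 fails. So xy^t z = a^{p+p!} b^{p+p!+3} ∉ L.
This is a contradiction; hence L is not regular.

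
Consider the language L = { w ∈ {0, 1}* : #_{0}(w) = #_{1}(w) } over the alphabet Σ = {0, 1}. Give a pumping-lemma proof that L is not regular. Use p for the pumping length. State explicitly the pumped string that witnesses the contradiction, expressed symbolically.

Assume L is regular; let p be its pumping constant.
Choose w = 0^p 1^p ∈ L with |w| = 2p ≥ p.
The pumping lemma gives a decomposition w = xyz where |xy| ≤ p and y is nonempty.
Because |xy| ≤ p and w begins with p copies of 0, we have y = 0^k with 1 ≤ k ≤ p.
Pump with i = 2: xy^2z = 0^{p+k} 1^p has p+k occurrences of 0 but only p of 1. Since k ≥ 1 the counts differ, so xy^2z ∉ L.
This contradicts the pumping lemma, so L is not regular.

0^{p+k} 1^p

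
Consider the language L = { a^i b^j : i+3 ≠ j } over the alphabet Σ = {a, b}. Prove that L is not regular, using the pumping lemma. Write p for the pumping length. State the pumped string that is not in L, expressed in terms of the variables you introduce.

Assume L is regular. Let p be the pumping length given by the pumping lemma.
Choose w = a^p b^{p+p!+3}. Since p ≠ (p+p!+3)-3 = p+p!, w ∈ L; and |w| ≥ p.
By the pumping lemma, w = xyz with |xy| ≤ p and |y| > 0.
Since the first p symbols of w are all a's and |xy| ≤ p, y lies entirely in the leading a-block: y = a^k for some k with 1 ≤ k ≤ p.
Since 1 ≤ k ≤ p, k divides p!; set t = 1 + p!/k. Then xy^t z has p + (p!/k)·k = p + p! copies of a. Now the a-count is p+p! and (b-count)-3 = (p+p!+3)-3 = p+p!, so i+3 ≠ j fails. So xy^t z = a^{p+p!} b^{p+p!+3} ∉ L.
Contradiction. Therefore L is not regular.

a^{p+p!} b^{p+p!+3}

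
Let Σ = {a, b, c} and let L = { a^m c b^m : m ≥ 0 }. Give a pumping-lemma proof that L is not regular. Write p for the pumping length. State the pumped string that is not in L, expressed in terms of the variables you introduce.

Suppose for contradiction that L is regular, and let p be the pumping length.
Take w = a^p c b^p ∈ L with |w| = 2p+1 ≥ p.
Write w = xyz as guaranteed by the lemma, with |xy| ≤ p and |y| ≥ 1.
Because |xy| ≤ p and w begins with p copies of a, we have y = a^k with 1 ≤ k ≤ p.
Pump with i = 2: xy^2z = a^{p+k} c b^p, which would require p+k = p. But k ≥ 1, so xy^2z ∉ L.
Contradiction. Therefore L is not regular.

a^{p+k} c b^p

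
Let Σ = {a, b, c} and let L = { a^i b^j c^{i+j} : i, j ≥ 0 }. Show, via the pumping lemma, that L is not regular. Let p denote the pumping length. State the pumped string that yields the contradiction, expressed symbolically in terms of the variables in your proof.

Assume L is regular; let p be its pumping constant.
Take w = a^p b^p c^{2p} ∈ L (with i=j=p, i+j=2p), |w| = 4p ≥ p.
The pumping lemma gives a decomposition w = xyz where |xy| ≤ p and |y| ≥ 1.
Because |xy| ≤ p and w begins with p copies of a, we have y = a^k with 1 ≤ k ≤ p.
Consider xy^2z = a^{p+k} b^p c^{2p}. Now the a- and b-counts sum to 2p+k, but the c-count is 2p ≠ 2p+k. So xy^2z ∉ L.
This is a contradiction; hence L is not regular.

a^{p+k} b^p c^{2p}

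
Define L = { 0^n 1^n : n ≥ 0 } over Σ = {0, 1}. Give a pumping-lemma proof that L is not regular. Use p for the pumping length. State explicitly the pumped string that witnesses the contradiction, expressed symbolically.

Assume L is regular. Let p be the pumping length given by the pumping lemma.
Let w = 0^p 1^p ∈ L; note |w| = 2p ≥ p.
The pumping lemma gives a decomposition w = xyz where |xy| ≤ p and |y| > 0.
Since the first p symbols of w are all 0's and |xy| ≤ p, y lies entirely in the leading 0-block: y = 0^k for some k with 1 ≤ k ≤ p.
Pump with i = 2: xy^2z = 0^{p+k} 1^p. For this to lie in L we would need p = p+k, which forces k = 0. But k ≥ 1, so xy^2z ∉ L.
This contradicts the pumping lemma, so L is not regular.

0^{p+k} 1^p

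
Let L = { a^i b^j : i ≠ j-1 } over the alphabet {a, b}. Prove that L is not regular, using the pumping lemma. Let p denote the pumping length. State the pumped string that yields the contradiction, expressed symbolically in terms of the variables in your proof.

Toward a contradiction, assume L is regular with pumping length p.
Choose w = a^p b^{p+p!+1}. Since p ≠ (p+p!+1)-1 = p+p!, w ∈ L; and |w| ≥ p.
Write w = xyz as guaranteed by the lemma, with |xy| ≤ p and y is nonempty.
Because |xy| ≤ p and w begins with p copies of a, we have y = a^k with 1 ≤ k ≤ p.
Since 1 ≤ k ≤ p, k divides p!; set t = 1 + p!/k. Then xy^t z has p + (p!/k)·k = p + p! copies of a. Now the a-count is p+p! and (b-count)-1 = (p+p!+1)-1 = p+p!, so i ≠ j-1 fails. So xy^t z = a^{p+p!} b^{p+p!+1} ∉ L.
This contradicts the pumping lemma, so L is not regular.

a^{p+p!} b^{p+p!+1}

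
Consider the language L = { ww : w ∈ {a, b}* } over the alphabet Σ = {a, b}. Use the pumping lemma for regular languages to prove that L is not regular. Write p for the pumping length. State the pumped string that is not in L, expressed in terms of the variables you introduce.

Assume L is regular; let p be its pumping constant.
Take w = a^p b^p a^p b^p = uu where u = a^pb^p; then w ∈ L and |w| = 4p ≥ p.
The pumping lemma gives a decomposition w = xyz where |xy| ≤ p and |y| ≥ 1.
Because |xy| ≤ p and w begins with p copies of a, we have y = a^k with 1 ≤ k ≤ p.
Pump with i = 2: xy^2z = a^{p+k} b^p a^p b^p, of length 4p+k. Suppose this equals vv. The string starts with a and ends with b, so v does too; thus the boundary between the two copies of v is a b→a transition. There is exactly one such transition, at position 2p+k, so |v| = 2p+k and |vv| = 4p+2k ≠ 4p+k since k ≥ 1. So xy^2z ∉ L.
This is a contradiction; hence L is not regular.

a^{p+k} b^p a^p b^p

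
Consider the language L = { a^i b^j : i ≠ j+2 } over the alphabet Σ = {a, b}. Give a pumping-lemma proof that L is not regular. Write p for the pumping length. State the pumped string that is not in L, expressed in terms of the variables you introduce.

a^{p+p!} b^{p+p!-2}

Suppose for contradiction that L is regular, and let p be the pumping length.
Choose w = a^p b^{p+p!-2}. Since p ≠ (p+p!-2)+2 = p+p!, w ∈ L; and |w| ≥ p.
By the pumping lemma, w = xyz with |xy| ≤ p and |y| > 0.
The first p characters of w are a's, so xy (and hence y) consists only of a's. Write y = a^k, 1 ≤ k ≤ p.
Since 1 ≤ k ≤ p, k divides p!; set t = 1 + p!/k. Then xy^t z has p + (p!/k)·k = p + p! copies of a. Now the a-count is p+p! and (b-count)+2 = (p+p!-2)+2 = p+p!, so i ≠ j+2 fails. So xy^t z = a^{p+p!} b^{p+p!-2} ∉ L.
This contradicts the pumping lemma, so L is not regular.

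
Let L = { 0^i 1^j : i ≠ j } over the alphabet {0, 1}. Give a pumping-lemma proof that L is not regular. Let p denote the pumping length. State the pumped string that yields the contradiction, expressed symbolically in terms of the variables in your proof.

0^{p+p!} 1^{p+p!}

Toward a contradiction, assume L is regular with pumping length p.
Choose w = 0^p 1^{p+p!}. Since p ≠ p+p!, w ∈ L; and |w| ≥ p.
By the pumping lemma, w = xyz with |xy| ≤ p and |y| > 0.
Since the first p symbols of w are all 0's and |xy| ≤ p, y lies entirely in the leading 0-block: y = 0^k for some k with 1 ≤ k ≤ p.
Since 1 ≤ k ≤ p, k divides p!; set t = 1 + p!/k. Then xy^t z has p + (p!/k)·k = p + p! copies of 0. Now the 0-count equals the 1-count, so i ≠ j fails. So xy^t z = 0^{p+p!} 1^{p+p!} ∉ L.
This is a contradiction; hence L is not regular.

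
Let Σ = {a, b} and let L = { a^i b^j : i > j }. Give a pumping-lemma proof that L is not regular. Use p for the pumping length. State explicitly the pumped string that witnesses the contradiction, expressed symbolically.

Assume L is regular. Let p be the pumping length given by the pumping lemma.
Choose w = a^{p+1} b^p ∈ L, with |w| = 2p+1 ≥ p.
Write w = xyz as guaranteed by the lemma, with |xy| ≤ p and |y| ≥ 1.
The first p characters of w are a's, so xy (and hence y) consists only of a's. Write y = a^k, 1 ≤ k ≤ p.
Consider xy^0z = xz = a^{p+1-k} b^p. Since k ≥ 1, the a-count p+1-k is at most p, so i > j fails; thus xz ∉ L.
Contradiction. Therefore L is not regular.

a^{p+1-k} b^p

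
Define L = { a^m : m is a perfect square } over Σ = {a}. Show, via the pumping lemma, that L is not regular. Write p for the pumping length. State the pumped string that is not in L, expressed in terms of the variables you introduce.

a^{p²+k}

Suppose for contradiction that L is regular, and let p be the pumping length.
Take w = a^{p²} ∈ L with |w| = p² ≥ p.
By the pumping lemma, w = xyz with |xy| ≤ p and |y| > 0.
Then y = a^k for some k with 1 ≤ k ≤ p.
Pump with i = 2: xy^2z = a^{p²+k}. Since 1 ≤ k ≤ p, p² < p²+k ≤ p²+p < (p+1)², so p²+k lies strictly between consecutive squares and is not a perfect square. So xy^2z ∉ L.
This is a contradiction; hence L is not regular.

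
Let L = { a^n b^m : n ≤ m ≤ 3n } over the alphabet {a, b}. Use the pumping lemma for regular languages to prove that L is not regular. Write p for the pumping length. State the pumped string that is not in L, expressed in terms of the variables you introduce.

Assume L is regular. Let p be the pumping length given by the pumping lemma.
Take w = a^p b^p ∈ L (since p ≤ p ≤ 3p), with |w| = 2p ≥ p.
The pumping lemma gives a decomposition w = xyz where |xy| ≤ p and |y| > 0.
The first p characters of w are a's, so xy (and hence y) consists only of a's. Write y = a^k, 1 ≤ k ≤ p.
Pump with i = 2: xy^2z = a^{p+k} b^p. Now n = p+k > p = m, so the condition n ≤ m fails. Thus xy^2z ∉ L.
This contradicts the pumping lemma, so L is not regular.

a^{p+k} b^p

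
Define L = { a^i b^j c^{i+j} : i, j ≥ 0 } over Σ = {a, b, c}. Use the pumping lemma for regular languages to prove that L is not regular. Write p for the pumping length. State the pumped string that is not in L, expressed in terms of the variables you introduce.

a^{p+k} b^p c^{2p}

Suppose for contradiction that L is regular, and let p be the pumping length.
Take w = a^p b^p c^{2p} ∈ L (with i=j=p, i+j=2p), |w| = 4p ≥ p.
The pumping lemma gives a decomposition w = xyz where |xy| ≤ p and |y| ≥ 1.
The first p characters of w are a's, so xy (and hence y) consists only of a's. Write y = a^k, 1 ≤ k ≤ p.
Consider xy^2z = a^{p+k} b^p c^{2p}. Now the a- and b-counts sum to 2p+k, but the c-count is 2p ≠ 2p+k. So xy^2z ∉ L.
This is a contradiction; hence L is not regular.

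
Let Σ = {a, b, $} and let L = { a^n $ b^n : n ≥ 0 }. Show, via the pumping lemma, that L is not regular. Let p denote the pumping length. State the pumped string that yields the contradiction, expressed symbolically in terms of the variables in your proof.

Suppose for contradiction that L is regular, and let p be the pumping length.
Take w = a^p $ b^p ∈ L with |w| = 2p+1 ≥ p.
By the pumping lemma, w = xyz with |xy| ≤ p and |y| > 0.
Since the first p symbols of w are all a's and |xy| ≤ p, y lies entirely in the leading a-block: y = a^k for some k with 1 ≤ k ≤ p.
Pump with i = 2: xy^2z = a^{p+k} $ b^p, which would require p+k = p. But k ≥ 1, so xy^2z ∉ L.
Contradiction. Therefore L is not regular.

a^{p+k} $ b^p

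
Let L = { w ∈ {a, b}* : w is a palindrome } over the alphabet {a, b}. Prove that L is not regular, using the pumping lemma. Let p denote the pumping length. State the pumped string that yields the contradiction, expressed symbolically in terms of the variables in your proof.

a^{p+k} b a^p

Assume L is regular; let p be its pumping constant.
Take w = a^p b a^p, a palindrome of length 2p+1 ≥ p.
The pumping lemma gives a decomposition w = xyz where |xy| ≤ p and y is nonempty.
Because |xy| ≤ p and w begins with p copies of a, we have y = a^k with 1 ≤ k ≤ p.
Pump with i = 2: xy^2z = a^{p+k} b a^p. Its reverse is a^p b a^{p+k}, which differs from xy^2z since k ≥ 1. So xy^2z is not a palindrome and xy^2z ∉ L.
This is a contradiction; hence L is not regular.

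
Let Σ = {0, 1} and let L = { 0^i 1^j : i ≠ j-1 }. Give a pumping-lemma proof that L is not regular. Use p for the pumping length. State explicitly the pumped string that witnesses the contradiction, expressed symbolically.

0^{p+p!} 1^{p+p!+1}

Suppose for contradiction that L is regular, and let p be the pumping length.
Choose w = 0^p 1^{p+p!+1}. Since p ≠ (p+p!+1)-1 = p+p!, w ∈ L; and |w| ≥ p.
By the pumping lemma, w = xyz with |xy| ≤ p and |y| ≥ 1.
The first p characters of w are 0's, so xy (and hence y) consists only of 0's. Write y = 0^k, 1 ≤ k ≤ p.
Since 1 ≤ k ≤ p, k divides p!; set t = 1 + p!/k. Then xy^t z has p + (p!/k)·k = p + p! copies of 0. Now the 0-count is p+p! and (1-count)-1 = (p+p!+1)-1 = p+p!, so i ≠ j-1 fails. So xy^t z = 0^{p+p!} 1^{p+p!+1} ∉ L.
This contradicts the pumping lemma, so L is not regular.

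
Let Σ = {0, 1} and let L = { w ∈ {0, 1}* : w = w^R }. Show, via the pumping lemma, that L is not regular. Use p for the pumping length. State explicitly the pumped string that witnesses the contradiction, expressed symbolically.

Suppose for contradiction that L is regular, and let p be the pumping length.
Take w = 0^p 1 0^p, a palindrome of length 2p+1 ≥ p.
The pumping lemma gives a decomposition w = xyz where |xy| ≤ p and |y| ≥ 1.
The first p characters of w are 0's, so xy (and hence y) consists only of 0's. Write y = 0^k, 1 ≤ k ≤ p.
Pump with i = 2: xy^2z = 0^{p+k} 1 0^p. Its reverse is 0^p 1 0^{p+k}, which differs from xy^2z since k ≥ 1. So xy^2z is not a palindrome and xy^2z ∉ L.
This is a contradiction; hence L is not regular.

0^{p+k} 1 0^p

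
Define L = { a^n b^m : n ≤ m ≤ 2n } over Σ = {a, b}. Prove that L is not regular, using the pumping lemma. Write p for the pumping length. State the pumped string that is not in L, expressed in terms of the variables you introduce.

Assume L is regular. Let p be the pumping length given by the pumping lemma.
Take w = a^p b^p ∈ L (since p ≤ p ≤ 2p), with |w| = 2p ≥ p.
Write w = xyz as guaranteed by the lemma, with |xy| ≤ p and |y| > 0.
Since the first p symbols of w are all a's and |xy| ≤ p, y lies entirely in the leading a-block: y = a^k for some k with 1 ≤ k ≤ p.
Pump with i = 2: xy^2z = a^{p+k} b^p. Now n = p+k > p = m, so the condition n ≤ m fails. Thus xy^2z ∉ L.
Contradiction. Therefore L is not regular.

a^{p+k} b^p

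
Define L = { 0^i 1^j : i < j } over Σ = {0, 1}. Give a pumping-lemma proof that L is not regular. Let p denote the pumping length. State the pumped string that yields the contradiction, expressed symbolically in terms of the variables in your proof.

Suppose for contradiction that L is regular, and let p be the pumping length.
Choose w = 0^p 1^{p+1} ∈ L, with |w| = 2p+1 ≥ p.
Write w = xyz as guaranteed by the lemma, with |xy| ≤ p and y is nonempty.
The first p characters of w are 0's, so xy (and hence y) consists only of 0's. Write y = 0^k, 1 ≤ k ≤ p.
Consider xy^2z = 0^{p+k} 1^{p+1}. Since k ≥ 1, the 0-count p+k is at least p+1, so i < j fails; thus xy^2z ∉ L.
Contradiction. Therefore L is not regular.

0^{p+k} 1^{p+1}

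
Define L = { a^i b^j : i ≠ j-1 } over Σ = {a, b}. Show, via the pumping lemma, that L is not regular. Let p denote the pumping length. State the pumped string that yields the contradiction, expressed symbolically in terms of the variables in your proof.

Toward a contradiction, assume L is regular with pumping length p.
Choose w = a^p b^{p+p!+1}. Since p ≠ (p+p!+1)-1 = p+p!, w ∈ L; and |w| ≥ p.
By the pumping lemma, w = xyz with |xy| ≤ p and |y| ≥ 1.
Because |xy| ≤ p and w begins with p copies of a, we have y = a^k with 1 ≤ k ≤ p.
Since 1 ≤ k ≤ p, k divides p!; set t = 1 + p!/k. Then xy^t z has p + (p!/k)·k = p + p! copies of a. Now the a-count is p+p! and (b-count)-1 = (p+p!+1)-1 = p+p!, so i ≠ j-1 fails. So xy^t z = a^{p+p!} b^{p+p!+1} ∉ L.
Contradiction. Therefore L is not regular.

a^{p+p!} b^{p+p!+1}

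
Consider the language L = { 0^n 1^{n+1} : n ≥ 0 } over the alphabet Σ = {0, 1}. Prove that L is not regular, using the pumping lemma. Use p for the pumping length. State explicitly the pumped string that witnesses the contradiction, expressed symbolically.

Suppose for contradiction that L is regular, and let p be the pumping length.
Let w = 0^p 1^{p+1} ∈ L; note |w| = 2p+1 ≥ p.
The pumping lemma gives a decomposition w = xyz where |xy| ≤ p and |y| ≥ 1.
Since the first p symbols of w are all 0's and |xy| ≤ p, y lies entirely in the leading 0-block: y = 0^k for some k with 1 ≤ k ≤ p.
Pump with i = 2: xy^2z = 0^{p+k} 1^{p+1}. For this to lie in L we would need p+1 = (p+k)+1, which forces k = 0. But k ≥ 1, so xy^2z ∉ L.
This is a contradiction; hence L is not regular.

0^{p+k} 1^{p+1}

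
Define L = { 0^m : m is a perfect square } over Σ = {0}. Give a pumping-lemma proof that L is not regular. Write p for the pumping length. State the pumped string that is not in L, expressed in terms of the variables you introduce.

Toward a contradiction, assume L is regular with pumping length p.
Take w = 0^{p²} ∈ L with |w| = p² ≥ p.
Write w = xyz as guaranteed by the lemma, with |xy| ≤ p and y is nonempty.
Then y = 0^k for some k with 1 ≤ k ≤ p.
Pump with i = 2: xy^2z = 0^{p²+k}. Since 1 ≤ k ≤ p, p² < p²+k ≤ p²+p < (p+1)², so p²+k lies strictly between consecutive squares and is not a perfect square. So xy^2z ∉ L.
Contradiction. Therefore L is not regular.

0^{p²+k}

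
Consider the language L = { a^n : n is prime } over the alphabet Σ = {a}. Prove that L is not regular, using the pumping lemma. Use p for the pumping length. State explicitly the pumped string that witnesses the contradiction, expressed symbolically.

Toward a contradiction, assume L is regular with pumping length p.
Let q be a prime with q ≥ p+2 (infinitely many primes exist), and take w = a^q ∈ L with |w| = q ≥ p.
By the pumping lemma, w = xyz with |xy| ≤ p and y is nonempty.
Then y = a^k for some k with 1 ≤ k ≤ p.
Since 1 ≤ k ≤ p, |xz| = q-k. Pump with i = q+1: |xy^{q+1}z| = (q-k)+(q+1)k = q+qk = q(1+k), which is composite (both factors ≥ 2). So xy^{q+1}z = a^{q(1+k)} ∉ L.
Contradiction. Therefore L is not regular.

a^{q(1+k)}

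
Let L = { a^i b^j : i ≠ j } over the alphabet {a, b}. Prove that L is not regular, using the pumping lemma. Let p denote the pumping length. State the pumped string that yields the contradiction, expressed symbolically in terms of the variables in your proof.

Assume L is regular. Let p be the pumping length given by the pumping lemma.
Choose w = a^p b^{p+p!}. Since p ≠ p+p!, w ∈ L; and |w| ≥ p.
By the pumping lemma, w = xyz with |xy| ≤ p and |y| ≥ 1.
Since the first p symbols of w are all a's and |xy| ≤ p, y lies entirely in the leading a-block: y = a^k for some k with 1 ≤ k ≤ p.
Since 1 ≤ k ≤ p, k divides p!; set t = 1 + p!/k. Then xy^t z has p + (p!/k)·k = p + p! copies of a. Now the a-count equals the b-count, so i ≠ j fails. So xy^t z = a^{p+p!} b^{p+p!} ∉ L.
This is a contradiction; hence L is not regular.

a^{p+p!} b^{p+p!}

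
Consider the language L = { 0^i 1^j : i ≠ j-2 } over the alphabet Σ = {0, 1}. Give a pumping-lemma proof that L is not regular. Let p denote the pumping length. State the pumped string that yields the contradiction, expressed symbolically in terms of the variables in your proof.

Assume L is regular; let p be its pumping constant.
Choose w = 0^p 1^{p+p!+2}. Since p ≠ (p+p!+2)-2 = p+p!, w ∈ L; and |w| ≥ p.
Write w = xyz as guaranteed by the lemma, with |xy| ≤ p and |y| > 0.
Because |xy| ≤ p and w begins with p copies of 0, we have y = 0^k with 1 ≤ k ≤ p.
Since 1 ≤ k ≤ p, k divides p!; set t = 1 + p!/k. Then xy^t z has p + (p!/k)·k = p + p! copies of 0. Now the 0-count is p+p! and (1-count)-2 = (p+p!+2)-2 = p+p!, so i ≠ j-2 fails. So xy^t z = 0^{p+p!} 1^{p+p!+2} ∉ L.
This is a contradiction; hence L is not regular.

0^{p+p!} 1^{p+p!+2}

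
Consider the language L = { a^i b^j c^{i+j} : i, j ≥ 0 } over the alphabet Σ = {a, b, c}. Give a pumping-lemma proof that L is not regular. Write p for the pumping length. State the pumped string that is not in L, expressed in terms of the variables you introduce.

Assume L is regular. Let p be the pumping length given by the pumping lemma.
Take w = a^p b^p c^{2p} ∈ L (with i=j=p, i+j=2p), |w| = 4p ≥ p.
Write w = xyz as guaranteed by the lemma, with |xy| ≤ p and |y| > 0.
Because |xy| ≤ p and w begins with p copies of a, we have y = a^k with 1 ≤ k ≤ p.
Consider xy^2z = a^{p+k} b^p c^{2p}. Now the a- and b-counts sum to 2p+k, but the c-count is 2p ≠ 2p+k. So xy^2z ∉ L.
This is a contradiction; hence L is not regular.

a^{p+k} b^p c^{2p}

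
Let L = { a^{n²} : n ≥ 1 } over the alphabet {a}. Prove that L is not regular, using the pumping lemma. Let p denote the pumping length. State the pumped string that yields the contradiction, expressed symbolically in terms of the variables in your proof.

a^{p²+k}

Suppose for contradiction that L is regular, and let p be the pumping length.
Take w = a^{p²} ∈ L with |w| = p² ≥ p.
Write w = xyz as guaranteed by the lemma, with |xy| ≤ p and |y| > 0.
Then y = a^k for some k with 1 ≤ k ≤ p.
Pump with i = 2: xy^2z = a^{p²+k}. Since 1 ≤ k ≤ p, p² < p²+k ≤ p²+p < (p+1)², so p²+k lies strictly between consecutive squares and is not a perfect square. So xy^2z ∉ L.
This contradicts the pumping lemma, so L is not regular.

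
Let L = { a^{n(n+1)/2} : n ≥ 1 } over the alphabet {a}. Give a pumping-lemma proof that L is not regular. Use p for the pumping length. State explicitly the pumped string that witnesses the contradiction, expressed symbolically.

a^{p(p+1)/2+k}

Suppose for contradiction that L is regular, and let p be the pumping length.
Take w = a^{p(p+1)/2} ∈ L with |w| = p(p+1)/2 ≥ p.
By the pumping lemma, w = xyz with |xy| ≤ p and y is nonempty.
Then y = a^k for some k with 1 ≤ k ≤ p.
Pump with i = 2: xy^2z = a^{p(p+1)/2+k}. Since 1 ≤ k ≤ p, p(p+1)/2 < p(p+1)/2+k ≤ p(p+1)/2+p < (p+1)(p+2)/2, so p(p+1)/2+k is strictly between consecutive triangular numbers. So xy^2z ∉ L.
This is a contradiction; hence L is not regular.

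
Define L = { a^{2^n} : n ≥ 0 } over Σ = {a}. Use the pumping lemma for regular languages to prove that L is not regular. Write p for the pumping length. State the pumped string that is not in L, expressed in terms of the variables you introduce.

Assume L is regular; let p be its pumping constant.
Take w = a^{2^p} ∈ L with |w| = 2^p ≥ p.
Write w = xyz as guaranteed by the lemma, with |xy| ≤ p and |y| ≥ 1.
Then y = a^k for some k with 1 ≤ k ≤ p.
Pump with i = 2: xy^2z = a^{2^p+k}. Since 1 ≤ k ≤ p < 2^p, we have 2^p < 2^p+k < 2^{p+1}, so 2^p+k is not a power of 2. So xy^2z ∉ L.
This is a contradiction; hence L is not regular.

a^{2^p+k}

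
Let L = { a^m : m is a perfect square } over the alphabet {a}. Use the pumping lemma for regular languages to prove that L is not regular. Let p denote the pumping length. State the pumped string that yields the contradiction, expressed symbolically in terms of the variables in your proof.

a^{p²+k}

Suppose for contradiction that L is regular, and let p be the pumping length.
Take w = a^{p²} ∈ L with |w| = p² ≥ p.
By the pumping lemma, w = xyz with |xy| ≤ p and |y| ≥ 1.
Then y = a^k for some k with 1 ≤ k ≤ p.
Pump with i = 2: xy^2z = a^{p²+k}. Since 1 ≤ k ≤ p, p² < p²+k ≤ p²+p < (p+1)², so p²+k lies strictly between consecutive squares and is not a perfect square. So xy^2z ∉ L.
This is a contradiction; hence L is not regular.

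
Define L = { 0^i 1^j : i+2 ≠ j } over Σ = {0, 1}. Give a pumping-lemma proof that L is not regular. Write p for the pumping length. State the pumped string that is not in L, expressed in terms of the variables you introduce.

0^{p+p!} 1^{p+p!+2}

Assume L is regular; let p be its pumping constant.
Choose w = 0^p 1^{p+p!+2}. Since p ≠ (p+p!+2)-2 = p+p!, w ∈ L; and |w| ≥ p.
By the pumping lemma, w = xyz with |xy| ≤ p and y is nonempty.
The first p characters of w are 0's, so xy (and hence y) consists only of 0's. Write y = 0^k, 1 ≤ k ≤ p.
Since 1 ≤ k ≤ p, k divides p!; set t = 1 + p!/k. Then xy^t z has p + (p!/k)·k = p + p! copies of 0. Now the 0-count is p+p! and (1-count)-2 = (p+p!+2)-2 = p+p!, so i+2 ≠ j fails. So xy^t z = 0^{p+p!} 1^{p+p!+2} ∉ L.
This contradicts the pumping lemma, so L is not regular.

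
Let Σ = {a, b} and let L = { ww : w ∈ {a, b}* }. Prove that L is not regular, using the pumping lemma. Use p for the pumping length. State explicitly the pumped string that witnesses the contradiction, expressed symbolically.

Assume L is regular. Let p be the pumping length given by the pumping lemma.
Take w = a^p b^p a^p b^p = uu where u = a^pb^p; then w ∈ L and |w| = 4p ≥ p.
The pumping lemma gives a decomposition w = xyz where |xy| ≤ p and |y| > 0.
The first p characters of w are a's, so xy (and hence y) consists only of a's. Write y = a^k, 1 ≤ k ≤ p.
Pump with i = 2: xy^2z = a^{p+k} b^p a^p b^p, of length 4p+k. Suppose this equals vv. The string starts with a and ends with b, so v does too; thus the boundary between the two copies of v is a b→a transition. There is exactly one such transition, at position 2p+k, so |v| = 2p+k and |vv| = 4p+2k ≠ 4p+k since k ≥ 1. So xy^2z ∉ L.
This is a contradiction; hence L is not regular.

a^{p+k} b^p a^p b^p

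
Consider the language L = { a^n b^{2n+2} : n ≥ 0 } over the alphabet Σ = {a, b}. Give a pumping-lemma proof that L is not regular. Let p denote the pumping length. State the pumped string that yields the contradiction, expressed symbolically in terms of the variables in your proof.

a^{p+k} b^{2p+2}

Toward a contradiction, assume L is regular with pumping length p.
Choose w = a^p b^{2p+2}, which is in L with |w| = 3p+2 ≥ p.
Write w = xyz as guaranteed by the lemma, with |xy| ≤ p and |y| > 0.
Since the first p symbols of w are all a's and |xy| ≤ p, y lies entirely in the leading a-block: y = a^k for some k with 1 ≤ k ≤ p.
Pump with i = 2: xy^2z = a^{p+k} b^{2p+2}. For this to lie in L we would need 2p+2 = 2(p+k)+2, which forces k = 0. But k ≥ 1, so xy^2z ∉ L.
Contradiction. Therefore L is not regular.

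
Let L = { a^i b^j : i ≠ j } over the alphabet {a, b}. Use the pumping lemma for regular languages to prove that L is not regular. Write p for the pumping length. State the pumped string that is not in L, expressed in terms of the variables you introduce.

Toward a contradiction, assume L is regular with pumping length p.
Choose w = a^p b^{p+p!}. Since p ≠ p+p!, w ∈ L; and |w| ≥ p.
The pumping lemma gives a decomposition w = xyz where |xy| ≤ p and y is nonempty.
Because |xy| ≤ p and w begins with p copies of a, we have y = a^k with 1 ≤ k ≤ p.
Since 1 ≤ k ≤ p, k divides p!; set t = 1 + p!/k. Then xy^t z has p + (p!/k)·k = p + p! copies of a. Now the a-count equals the b-count, so i ≠ j fails. So xy^t z = a^{p+p!} b^{p+p!} ∉ L.
Contradiction. Therefore L is not regular.

a^{p+p!} b^{p+p!}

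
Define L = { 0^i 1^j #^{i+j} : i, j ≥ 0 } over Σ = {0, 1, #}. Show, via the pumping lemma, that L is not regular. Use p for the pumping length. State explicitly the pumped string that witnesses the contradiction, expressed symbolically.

0^{p+k} 1^p #^{2p}

Toward a contradiction, assume L is regular with pumping length p.
Take w = 0^p 1^p #^{2p} ∈ L (with i=j=p, i+j=2p), |w| = 4p ≥ p.
By the pumping lemma, w = xyz with |xy| ≤ p and y is nonempty.
Since the first p symbols of w are all 0's and |xy| ≤ p, y lies entirely in the leading 0-block: y = 0^k for some k with 1 ≤ k ≤ p.
Consider xy^2z = 0^{p+k} 1^p #^{2p}. Now the 0- and 1-counts sum to 2p+k, but the #-count is 2p ≠ 2p+k. So xy^2z ∉ L.
This is a contradiction; hence L is not regular.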